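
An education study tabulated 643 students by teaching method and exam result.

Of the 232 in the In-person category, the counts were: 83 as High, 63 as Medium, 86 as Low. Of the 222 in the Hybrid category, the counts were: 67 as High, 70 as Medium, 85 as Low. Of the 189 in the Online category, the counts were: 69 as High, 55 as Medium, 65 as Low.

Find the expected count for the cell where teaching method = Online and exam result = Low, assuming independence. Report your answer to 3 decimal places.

69.369

Row total (Online) = 189; column total (Low) = 236; grand total N = 643.
Expected count = (row total × column total) / N = 189 × 236 / 643 = 69.369.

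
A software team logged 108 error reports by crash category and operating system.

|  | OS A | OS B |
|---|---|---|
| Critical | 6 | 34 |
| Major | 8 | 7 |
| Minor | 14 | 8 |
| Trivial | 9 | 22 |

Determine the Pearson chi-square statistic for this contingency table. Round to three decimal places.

17.817

Row totals: 40, 15, 22, 31. Column totals: 37, 71. Grand total N = 108.
Expected counts (row total × column total / N):
  Critical, OS A: 40×37/108 = 13.7037
  Critical, OS B: 40×71/108 = 26.2963
  Major, OS A: 15×37/108 = 5.1389
  Major, OS B: 15×71/108 = 9.8611
  Minor, OS A: 22×37/108 = 7.5370
  Minor, OS B: 22×71/108 = 14.4630
  Trivial, OS A: 31×37/108 = 10.6204
  Trivial, OS B: 31×71/108 = 20.3796
Contributions (O − E)²/E:
  (6 − 13.7037)²/13.7037 = 4.3307
  (34 − 26.2963)²/26.2963 = 2.2569
  (8 − 5.1389)²/5.1389 = 1.5929
  (7 − 9.8611)²/9.8611 = 0.8301
  (14 − 7.5370)²/7.5370 = 5.5420
  (8 − 14.4630)²/14.4630 = 2.8881
  (9 − 10.6204)²/10.6204 = 0.2472
  (22 − 20.3796)²/20.3796 = 0.1288
χ² = 4.3307 + 2.2569 + 1.5929 + 0.8301 + 5.5420 + 2.8881 + 0.2472 + 0.1288 = 17.817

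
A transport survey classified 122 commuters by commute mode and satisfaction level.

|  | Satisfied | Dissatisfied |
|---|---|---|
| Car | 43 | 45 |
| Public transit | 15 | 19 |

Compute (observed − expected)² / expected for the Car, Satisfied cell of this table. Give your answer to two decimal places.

Row total (Car) = 88; column total (Satisfied) = 58; N = 122.
Expected count E = 88 × 58 / 122 = 41.836.
Contribution = (O − E)²/E = (43 − 41.836)² / 41.836 = 0.03.

0.03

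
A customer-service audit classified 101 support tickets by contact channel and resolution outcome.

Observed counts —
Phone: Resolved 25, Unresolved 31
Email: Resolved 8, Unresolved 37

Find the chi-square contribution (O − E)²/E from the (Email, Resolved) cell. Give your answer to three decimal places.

Row total (Email) = 45; column total (Resolved) = 33; N = 101.
Expected count E = 45 × 33 / 101 = 14.7030.
Contribution = (O − E)²/E = (8 − 14.7030)² / 14.7030 = 3.056.

3.056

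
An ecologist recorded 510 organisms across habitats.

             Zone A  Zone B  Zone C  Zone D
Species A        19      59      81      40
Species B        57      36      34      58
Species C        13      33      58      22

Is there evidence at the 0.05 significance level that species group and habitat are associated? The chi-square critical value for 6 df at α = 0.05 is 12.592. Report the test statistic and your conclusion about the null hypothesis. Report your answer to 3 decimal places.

62.862; reject H₀

Row totals: 199, 185, 126. Column totals: 89, 128, 173, 120. Grand total N = 510.
Expected counts (row total × column total / N):
  Species A, Zone A: 199×89/510 = 34.72745
  Species A, Zone B: 199×128/510 = 49.94510
  Species A, Zone C: 199×173/510 = 67.50392
  Species A, Zone D: 199×120/510 = 46.82353
  Species B, Zone A: 185×89/510 = 32.28431
  Species B, Zone B: 185×128/510 = 46.43137
  Species B, Zone C: 185×173/510 = 62.75490
  Species B, Zone D: 185×120/510 = 43.52941
  Species C, Zone A: 126×89/510 = 21.98824
  Species C, Zone B: 126×128/510 = 31.62353
  Species C, Zone C: 126×173/510 = 42.74118
  Species C, Zone D: 126×120/510 = 29.64706
Contributions (O − E)²/E:
  (19 − 34.72745)²/34.72745 = 7.1227
  (59 − 49.94510)²/49.94510 = 1.6416
  (81 − 67.50392)²/67.50392 = 2.6983
  (40 − 46.82353)²/46.82353 = 0.9944
  (57 − 32.28431)²/32.28431 = 18.9214
  (36 − 46.43137)²/46.43137 = 2.3435
  (34 − 62.75490)²/62.75490 = 13.1758
  (58 − 43.52941)²/43.52941 = 4.8105
  (13 − 21.98824)²/21.98824 = 3.6742
  (33 − 31.62353)²/31.62353 = 0.0599
  (58 − 42.74118)²/42.74118 = 5.4475
  (22 − 29.64706)²/29.64706 = 1.9725
χ² = 7.1227 + 1.6416 + 2.6983 + 0.9944 + 18.9214 + 2.3435 + 13.1758 + 4.8105 + 3.6742 + 0.0599 + 5.4475 + 1.9725 = 62.862
df = (3−1)(4−1) = 6. Since 62.862 > 12.592, reject the null hypothesis of independence at α = 0.05.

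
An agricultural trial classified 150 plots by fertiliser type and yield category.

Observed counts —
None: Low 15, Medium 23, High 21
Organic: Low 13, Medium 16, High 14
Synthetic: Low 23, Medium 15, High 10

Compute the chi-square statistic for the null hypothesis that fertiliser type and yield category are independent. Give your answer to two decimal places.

6.71

Row totals: 59, 43, 48. Column totals: 51, 54, 45. Grand total N = 150.
Expected counts (row total × column total / N):
  None, Low: 59×51/150 = 20.060
  None, Medium: 59×54/150 = 21.240
  None, High: 59×45/150 = 17.700
  Organic, Low: 43×51/150 = 14.620
  Organic, Medium: 43×54/150 = 15.480
  Organic, High: 43×45/150 = 12.900
  Synthetic, Low: 48×51/150 = 16.320
  Synthetic, Medium: 48×54/150 = 17.280
  Synthetic, High: 48×45/150 = 14.400
Contributions (O − E)²/E:
  (15 − 20.060)²/20.060 = 1.2764
  (23 − 21.240)²/21.240 = 0.1458
  (21 − 17.700)²/17.700 = 0.6153
  (13 − 14.620)²/14.620 = 0.1795
  (16 − 15.480)²/15.480 = 0.0175
  (14 − 12.900)²/12.900 = 0.0938
  (23 − 16.320)²/16.320 = 2.7342
  (15 − 17.280)²/17.280 = 0.3008
  (10 − 14.400)²/14.400 = 1.3444
χ² = 1.2764 + 0.1458 + 0.6153 + 0.1795 + 0.0175 + 0.0938 + 2.7342 + 0.3008 + 1.3444 = 6.71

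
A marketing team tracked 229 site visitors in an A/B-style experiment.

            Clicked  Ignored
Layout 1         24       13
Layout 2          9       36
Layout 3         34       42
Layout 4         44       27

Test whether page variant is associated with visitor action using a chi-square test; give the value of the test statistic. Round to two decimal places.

Row totals: 37, 45, 76, 71. Column totals: 111, 118. Grand total N = 229.
Expected counts (row total × column total / N):
  Layout 1, Clicked: 37×111/229 = 17.934
  Layout 1, Ignored: 37×118/229 = 19.066
  Layout 2, Clicked: 45×111/229 = 21.812
  Layout 2, Ignored: 45×118/229 = 23.188
  Layout 3, Clicked: 76×111/229 = 36.838
  Layout 3, Ignored: 76×118/229 = 39.162
  Layout 4, Clicked: 71×111/229 = 34.415
  Layout 4, Ignored: 71×118/229 = 36.585
Contributions (O − E)²/E:
  (24 − 17.934)²/17.934 = 2.0518
  (13 − 19.066)²/19.066 = 1.9299
  (9 − 21.812)²/21.812 = 7.5256
  (36 − 23.188)²/23.188 = 7.0790
  (34 − 36.838)²/36.838 = 0.2186
  (42 − 39.162)²/39.162 = 0.2057
  (44 − 34.415)²/34.415 = 2.6695
  (27 − 36.585)²/36.585 = 2.5112
χ² = 2.0518 + 1.9299 + 7.5256 + 7.0790 + 0.2186 + 0.2057 + 2.6695 + 2.5112 = 24.19

24.19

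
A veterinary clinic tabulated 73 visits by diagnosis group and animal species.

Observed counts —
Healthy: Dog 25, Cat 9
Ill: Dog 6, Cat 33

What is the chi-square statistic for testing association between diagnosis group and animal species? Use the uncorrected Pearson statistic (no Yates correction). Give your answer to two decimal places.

25.13

Row totals: 34, 39. Column totals: 31, 42. Grand total N = 73.
Expected counts (row total × column total / N):
  Healthy, Dog: 34×31/73 = 14.4384
  Healthy, Cat: 34×42/73 = 19.5616
  Ill, Dog: 39×31/73 = 16.5616
  Ill, Cat: 39×42/73 = 22.4384
Contributions (O − E)²/E:
  (25 − 14.4384)²/14.4384 = 7.7257
  (9 − 19.5616)²/19.5616 = 5.7024
  (6 − 16.5616)²/16.5616 = 6.7353
  (33 − 22.4384)²/22.4384 = 4.9713
χ² = 7.7257 + 5.7024 + 6.7353 + 4.9713 = 25.13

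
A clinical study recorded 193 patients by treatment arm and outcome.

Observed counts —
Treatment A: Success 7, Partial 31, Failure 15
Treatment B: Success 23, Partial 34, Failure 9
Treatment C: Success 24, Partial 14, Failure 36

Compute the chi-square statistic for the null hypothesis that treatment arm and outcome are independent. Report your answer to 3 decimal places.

34.268

Row totals: 53, 66, 74. Column totals: 54, 79, 60. Grand total N = 193.
Expected counts (row total × column total / N):
  Treatment A, Success: 53×54/193 = 14.8290
  Treatment A, Partial: 53×79/193 = 21.6943
  Treatment A, Failure: 53×60/193 = 16.4767
  Treatment B, Success: 66×54/193 = 18.4663
  Treatment B, Partial: 66×79/193 = 27.0155
  Treatment B, Failure: 66×60/193 = 20.5181
  Treatment C, Success: 74×54/193 = 20.7047
  Treatment C, Partial: 74×79/193 = 30.2902
  Treatment C, Failure: 74×60/193 = 23.0052
Contributions (O − E)²/E:
  (7 − 14.8290)²/14.8290 = 4.1333
  (31 − 21.6943)²/21.6943 = 3.9916
  (15 − 16.4767)²/16.4767 = 0.1323
  (23 − 18.4663)²/18.4663 = 1.1131
  (34 − 27.0155)²/27.0155 = 1.8058
  (9 − 20.5181)²/20.5181 = 6.4658
  (24 − 20.7047)²/20.7047 = 0.5245
  (14 − 30.2902)²/30.2902 = 8.7609
  (36 − 23.0052)²/23.0052 = 7.3403
χ² = 4.1333 + 3.9916 + 0.1323 + 1.1131 + 1.8058 + 6.4658 + 0.5245 + 8.7609 + 7.3403 = 34.268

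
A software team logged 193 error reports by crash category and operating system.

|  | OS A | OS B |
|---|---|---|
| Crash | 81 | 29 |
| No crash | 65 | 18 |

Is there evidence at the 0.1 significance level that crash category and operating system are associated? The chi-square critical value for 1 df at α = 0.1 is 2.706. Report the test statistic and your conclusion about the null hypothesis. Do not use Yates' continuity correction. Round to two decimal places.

Row totals: 110, 83. Column totals: 146, 47. Grand total N = 193.
Expected counts (row total × column total / N):
  Crash, OS A: 110×146/193 = 83.212
  Crash, OS B: 110×47/193 = 26.788
  No crash, OS A: 83×146/193 = 62.788
  No crash, OS B: 83×47/193 = 20.212
Contributions (O − E)²/E:
  (81 − 83.212)²/83.212 = 0.0588
  (29 − 26.788)²/26.788 = 0.1827
  (65 − 62.788)²/62.788 = 0.0779
  (18 − 20.212)²/20.212 = 0.2421
χ² = 0.0588 + 0.1827 + 0.0779 + 0.2421 = 0.56
df = (2−1)(2−1) = 1. Since 0.56 < 2.706, fail to reject the null hypothesis of independence at α = 0.1.

0.56; fail to reject H₀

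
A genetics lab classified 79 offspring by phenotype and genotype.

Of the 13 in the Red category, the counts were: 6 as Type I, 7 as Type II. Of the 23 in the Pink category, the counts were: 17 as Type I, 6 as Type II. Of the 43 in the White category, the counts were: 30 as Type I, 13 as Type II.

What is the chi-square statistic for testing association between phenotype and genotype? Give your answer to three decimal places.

3.205

Row totals: 13, 23, 43. Column totals: 53, 26. Grand total N = 79.
Expected counts (row total × column total / N):
  Red, Type I: 13×53/79 = 8.7215
  Red, Type II: 13×26/79 = 4.2785
  Pink, Type I: 23×53/79 = 15.4304
  Pink, Type II: 23×26/79 = 7.5696
  White, Type I: 43×53/79 = 28.8481
  White, Type II: 43×26/79 = 14.1519
Contributions (O − E)²/E:
  (6 − 8.7215)²/8.7215 = 0.8492
  (7 − 4.2785)²/4.2785 = 1.7311
  (17 − 15.4304)²/15.4304 = 0.1597
  (6 − 7.5696)²/7.5696 = 0.3255
  (30 − 28.8481)²/28.8481 = 0.0460
  (13 − 14.1519)²/14.1519 = 0.0938
χ² = 0.8492 + 1.7311 + 0.1597 + 0.3255 + 0.0460 + 0.0938 = 3.205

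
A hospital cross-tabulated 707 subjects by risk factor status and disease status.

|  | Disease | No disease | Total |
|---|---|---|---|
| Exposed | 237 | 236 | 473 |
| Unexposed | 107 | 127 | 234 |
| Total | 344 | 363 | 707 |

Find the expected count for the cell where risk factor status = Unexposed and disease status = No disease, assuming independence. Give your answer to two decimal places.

120.14

Row total (Unexposed) = 234; column total (No disease) = 363; grand total N = 707.
Expected count = (row total × column total) / N = 234 × 363 / 707 = 120.14.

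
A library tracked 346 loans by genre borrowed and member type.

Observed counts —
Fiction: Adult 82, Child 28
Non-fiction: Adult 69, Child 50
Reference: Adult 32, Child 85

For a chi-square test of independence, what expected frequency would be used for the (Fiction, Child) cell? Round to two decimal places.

51.82

Row total (Fiction) = 110; column total (Child) = 163; grand total N = 346.
Expected count = (row total × column total) / N = 110 × 163 / 346 = 51.82.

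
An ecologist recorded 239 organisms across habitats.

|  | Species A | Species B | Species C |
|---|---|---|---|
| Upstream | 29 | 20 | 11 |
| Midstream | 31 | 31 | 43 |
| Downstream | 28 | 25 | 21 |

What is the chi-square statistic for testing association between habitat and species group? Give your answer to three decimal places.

10.539

Row totals: 60, 105, 74. Column totals: 88, 76, 75. Grand total N = 239.
Expected counts (row total × column total / N):
  Upstream, Species A: 60×88/239 = 22.0921
  Upstream, Species B: 60×76/239 = 19.0795
  Upstream, Species C: 60×75/239 = 18.8285
  Midstream, Species A: 105×88/239 = 38.6611
  Midstream, Species B: 105×76/239 = 33.3891
  Midstream, Species C: 105×75/239 = 32.9498
  Downstream, Species A: 74×88/239 = 27.2469
  Downstream, Species B: 74×76/239 = 23.5314
  Downstream, Species C: 74×75/239 = 23.2218
Contributions (O − E)²/E:
  (29 − 22.0921)²/22.0921 = 2.1600
  (20 − 19.0795)²/19.0795 = 0.0444
  (11 − 18.8285)²/18.8285 = 3.2549
  (31 − 38.6611)²/38.6611 = 1.5181
  (31 − 33.3891)²/33.3891 = 0.1709
  (43 − 32.9498)²/32.9498 = 3.0655
  (28 − 27.2469)²/27.2469 = 0.0208
  (25 − 23.5314)²/23.5314 = 0.0917
  (21 − 23.2218)²/23.2218 = 0.2126
χ² = 2.1600 + 0.0444 + 3.2549 + 1.5181 + 0.1709 + 3.0655 + 0.0208 + 0.0917 + 0.2126 = 10.539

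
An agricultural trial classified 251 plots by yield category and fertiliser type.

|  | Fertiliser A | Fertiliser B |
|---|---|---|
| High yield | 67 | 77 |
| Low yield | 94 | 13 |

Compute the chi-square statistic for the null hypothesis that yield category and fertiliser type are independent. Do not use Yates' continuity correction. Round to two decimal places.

Row totals: 144, 107. Column totals: 161, 90. Grand total N = 251.
Expected counts (row total × column total / N):
  High yield, Fertiliser A: 144×161/251 = 92.367
  High yield, Fertiliser B: 144×90/251 = 51.633
  Low yield, Fertiliser A: 107×161/251 = 68.633
  Low yield, Fertiliser B: 107×90/251 = 38.367
Contributions (O − E)²/E:
  (67 − 92.367)²/92.367 = 6.9666
  (77 − 51.633)²/51.633 = 12.4627
  (94 − 68.633)²/68.633 = 9.3757
  (13 − 38.367)²/38.367 = 16.7718
χ² = 6.9666 + 12.4627 + 9.3757 + 16.7718 = 45.58

45.58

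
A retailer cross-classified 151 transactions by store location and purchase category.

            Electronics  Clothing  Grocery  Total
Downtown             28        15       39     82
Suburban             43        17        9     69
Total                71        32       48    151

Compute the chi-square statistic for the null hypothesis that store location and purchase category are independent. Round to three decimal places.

21.081

Grand total N = 151.
Expected counts (row total × column total / N):
  Downtown, Electronics: 82×71/151 = 38.5563
  Downtown, Clothing: 82×32/151 = 17.3775
  Downtown, Grocery: 82×48/151 = 26.0662
  Suburban, Electronics: 69×71/151 = 32.4437
  Suburban, Clothing: 69×32/151 = 14.6225
  Suburban, Grocery: 69×48/151 = 21.9338
Contributions (O − E)²/E:
  (28 − 38.5563)²/38.5563 = 2.8902
  (15 − 17.3775)²/17.3775 = 0.3253
  (39 − 26.0662)²/26.0662 = 6.4176
  (43 − 32.4437)²/32.4437 = 3.4347
  (17 − 14.6225)²/14.6225 = 0.3866
  (9 − 21.9338)²/21.9338 = 7.6267
χ² = 2.8902 + 0.3253 + 6.4176 + 3.4347 + 0.3866 + 7.6267 = 21.081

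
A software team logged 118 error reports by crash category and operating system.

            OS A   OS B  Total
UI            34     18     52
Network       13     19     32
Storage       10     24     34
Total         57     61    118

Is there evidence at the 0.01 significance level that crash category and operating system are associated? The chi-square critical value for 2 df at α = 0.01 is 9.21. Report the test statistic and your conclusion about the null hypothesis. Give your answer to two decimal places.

11.69; reject H₀

Grand total N = 118.
Expected counts (row total × column total / N):
  UI, OS A: 52×57/118 = 25.119
  UI, OS B: 52×61/118 = 26.881
  Network, OS A: 32×57/118 = 15.458
  Network, OS B: 32×61/118 = 16.542
  Storage, OS A: 34×57/118 = 16.424
  Storage, OS B: 34×61/118 = 17.576
Contributions (O − E)²/E:
  (34 − 25.119)²/25.119 = 3.1399
  (18 − 26.881)²/26.881 = 2.9341
  (13 − 15.458)²/15.458 = 0.3909
  (19 − 16.542)²/16.542 = 0.3652
  (10 − 16.424)²/16.424 = 2.5127
  (24 − 17.576)²/17.576 = 2.3480
χ² = 3.1399 + 2.9341 + 0.3909 + 0.3652 + 2.5127 + 2.3480 = 11.69
df = (3−1)(2−1) = 2. Since 11.69 > 9.21, reject the null hypothesis of independence at α = 0.01.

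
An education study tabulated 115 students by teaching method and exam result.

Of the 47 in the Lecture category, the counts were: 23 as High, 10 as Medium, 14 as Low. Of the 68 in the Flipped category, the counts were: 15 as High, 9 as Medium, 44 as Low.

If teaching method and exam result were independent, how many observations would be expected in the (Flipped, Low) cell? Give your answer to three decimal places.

Row total (Flipped) = 68; column total (Low) = 58; grand total N = 115.
Expected count = (row total × column total) / N = 68 × 58 / 115 = 34.296.

34.296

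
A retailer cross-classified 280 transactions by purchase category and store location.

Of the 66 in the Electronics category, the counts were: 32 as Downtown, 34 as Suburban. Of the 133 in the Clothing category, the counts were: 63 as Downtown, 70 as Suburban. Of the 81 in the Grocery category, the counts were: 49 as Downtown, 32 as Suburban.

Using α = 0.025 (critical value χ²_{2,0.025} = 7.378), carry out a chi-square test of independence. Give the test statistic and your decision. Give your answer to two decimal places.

3.77; fail to reject H₀

Row totals: 66, 133, 81. Column totals: 144, 136. Grand total N = 280.
Expected counts (row total × column total / N):
  Electronics, Downtown: 66×144/280 = 33.943
  Electronics, Suburban: 66×136/280 = 32.057
  Clothing, Downtown: 133×144/280 = 68.400
  Clothing, Suburban: 133×136/280 = 64.600
  Grocery, Downtown: 81×144/280 = 41.657
  Grocery, Suburban: 81×136/280 = 39.343
Contributions (O − E)²/E:
  (32 − 33.943)²/33.943 = 0.1112
  (34 − 32.057)²/32.057 = 0.1178
  (63 − 68.400)²/68.400 = 0.4263
  (70 − 64.600)²/64.600 = 0.4514
  (49 − 41.657)²/41.657 = 1.2944
  (32 − 39.343)²/39.343 = 1.3705
χ² = 0.1112 + 0.1178 + 0.4263 + 0.4514 + 1.2944 + 1.3705 = 3.77
df = (3−1)(2−1) = 2. Since 3.77 < 7.378, fail to reject the null hypothesis of independence at α = 0.025.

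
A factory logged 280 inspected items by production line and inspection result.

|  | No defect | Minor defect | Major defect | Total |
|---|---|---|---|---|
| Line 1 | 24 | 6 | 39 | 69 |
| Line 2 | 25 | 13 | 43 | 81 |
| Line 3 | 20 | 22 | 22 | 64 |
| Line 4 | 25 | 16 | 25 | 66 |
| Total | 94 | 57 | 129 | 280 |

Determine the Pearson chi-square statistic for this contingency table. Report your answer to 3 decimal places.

18.052

Grand total N = 280.
Expected counts (row total × column total / N):
  Line 1, No defect: 69×94/280 = 23.1643
  Line 1, Minor defect: 69×57/280 = 14.0464
  Line 1, Major defect: 69×129/280 = 31.7893
  Line 2, No defect: 81×94/280 = 27.1929
  Line 2, Minor defect: 81×57/280 = 16.4893
  Line 2, Major defect: 81×129/280 = 37.3179
  Line 3, No defect: 64×94/280 = 21.4857
  Line 3, Minor defect: 64×57/280 = 13.0286
  Line 3, Major defect: 64×129/280 = 29.4857
  Line 4, No defect: 66×94/280 = 22.1571
  Line 4, Minor defect: 66×57/280 = 13.4357
  Line 4, Major defect: 66×129/280 = 30.4071
Contributions (O − E)²/E:
  (24 − 23.1643)²/23.1643 = 0.0301
  (6 − 14.0464)²/14.0464 = 4.6093
  (39 − 31.7893)²/31.7893 = 1.6356
  (25 − 27.1929)²/27.1929 = 0.1768
  (13 − 16.4893)²/16.4893 = 0.7384
  (43 − 37.3179)²/37.3179 = 0.8652
  (20 − 21.4857)²/21.4857 = 0.1027
  (22 − 13.0286)²/13.0286 = 6.1776
  (22 − 29.4857)²/29.4857 = 1.9004
  (25 − 22.1571)²/22.1571 = 0.3648
  (16 − 13.4357)²/13.4357 = 0.4894
  (25 − 30.4071)²/30.4071 = 0.9615
χ² = 0.0301 + 4.6093 + 1.6356 + 0.1768 + 0.7384 + 0.8652 + 0.1027 + 6.1776 + 1.9004 + 0.3648 + 0.4894 + 0.9615 = 18.052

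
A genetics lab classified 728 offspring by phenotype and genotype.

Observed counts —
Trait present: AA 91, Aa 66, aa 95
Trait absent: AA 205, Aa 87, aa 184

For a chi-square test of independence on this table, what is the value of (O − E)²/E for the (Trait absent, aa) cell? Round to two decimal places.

0.01

Row total (Trait absent) = 476; column total (aa) = 279; N = 728.
Expected count E = 476 × 279 / 728 = 182.423.
Contribution = (O − E)²/E = (184 − 182.423)² / 182.423 = 0.01.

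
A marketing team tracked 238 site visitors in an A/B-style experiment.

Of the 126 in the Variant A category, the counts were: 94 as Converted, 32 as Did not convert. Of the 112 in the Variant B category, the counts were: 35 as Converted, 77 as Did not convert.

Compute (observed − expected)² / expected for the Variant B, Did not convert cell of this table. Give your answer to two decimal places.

12.88

Row total (Variant B) = 112; column total (Did not convert) = 109; N = 238.
Expected count E = 112 × 109 / 238 = 51.294.
Contribution = (O − E)²/E = (77 − 51.294)² / 51.294 = 12.88.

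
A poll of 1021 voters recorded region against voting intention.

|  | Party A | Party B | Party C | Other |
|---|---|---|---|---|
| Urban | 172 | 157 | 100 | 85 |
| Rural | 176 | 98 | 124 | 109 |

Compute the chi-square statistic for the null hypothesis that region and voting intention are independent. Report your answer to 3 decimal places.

19.190

Row totals: 514, 507. Column totals: 348, 255, 224, 194. Grand total N = 1021.
Expected counts (row total × column total / N):
  Urban, Party A: 514×348/1021 = 175.1929
  Urban, Party B: 514×255/1021 = 128.3741
  Urban, Party C: 514×224/1021 = 112.7679
  Urban, Other: 514×194/1021 = 97.6650
  Rural, Party A: 507×348/1021 = 172.8071
  Rural, Party B: 507×255/1021 = 126.6259
  Rural, Party C: 507×224/1021 = 111.2321
  Rural, Other: 507×194/1021 = 96.3350
Contributions (O − E)²/E:
  (172 − 175.1929)²/175.1929 = 0.0582
  (157 − 128.3741)²/128.3741 = 6.3832
  (100 − 112.7679)²/112.7679 = 1.4456
  (85 − 97.6650)²/97.6650 = 1.6424
  (176 − 172.8071)²/172.8071 = 0.0590
  (98 − 126.6259)²/126.6259 = 6.4714
  (124 − 111.2321)²/111.2321 = 1.4656
  (109 − 96.3350)²/96.3350 = 1.6650
χ² = 0.0582 + 6.3832 + 1.4456 + 1.6424 + 0.0590 + 6.4714 + 1.4656 + 1.6650 = 19.190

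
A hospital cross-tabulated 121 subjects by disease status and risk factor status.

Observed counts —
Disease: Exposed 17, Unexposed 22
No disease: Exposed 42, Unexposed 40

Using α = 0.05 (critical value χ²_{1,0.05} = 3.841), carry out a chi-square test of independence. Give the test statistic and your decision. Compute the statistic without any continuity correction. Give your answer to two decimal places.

Row totals: 39, 82. Column totals: 59, 62. Grand total N = 121.
Expected counts (row total × column total / N):
  Disease, Exposed: 39×59/121 = 19.017
  Disease, Unexposed: 39×62/121 = 19.983
  No disease, Exposed: 82×59/121 = 39.983
  No disease, Unexposed: 82×62/121 = 42.017
Contributions (O − E)²/E:
  (17 − 19.017)²/19.017 = 0.2139
  (22 − 19.983)²/19.983 = 0.2036
  (42 − 39.983)²/39.983 = 0.1018
  (40 − 42.017)²/42.017 = 0.0968
χ² = 0.2139 + 0.2036 + 0.1018 + 0.0968 = 0.62
df = (2−1)(2−1) = 1. Since 0.62 < 3.841, fail to reject the null hypothesis of independence at α = 0.05.

0.62; fail to reject H₀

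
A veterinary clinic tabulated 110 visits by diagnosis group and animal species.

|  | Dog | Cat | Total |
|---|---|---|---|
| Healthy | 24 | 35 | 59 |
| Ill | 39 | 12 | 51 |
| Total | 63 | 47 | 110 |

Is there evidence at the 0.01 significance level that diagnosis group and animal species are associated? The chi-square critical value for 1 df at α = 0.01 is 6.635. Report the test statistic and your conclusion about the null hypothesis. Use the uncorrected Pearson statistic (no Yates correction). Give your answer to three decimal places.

Grand total N = 110.
Expected counts (row total × column total / N):
  Healthy, Dog: 59×63/110 = 33.7909
  Healthy, Cat: 59×47/110 = 25.2091
  Ill, Dog: 51×63/110 = 29.2091
  Ill, Cat: 51×47/110 = 21.7909
Contributions (O − E)²/E:
  (24 − 33.7909)²/33.7909 = 2.8369
  (35 − 25.2091)²/25.2091 = 3.8027
  (39 − 29.2091)²/29.2091 = 3.2819
  (12 − 21.7909)²/21.7909 = 4.3992
χ² = 2.8369 + 3.8027 + 3.2819 + 4.3992 = 14.321
df = (2−1)(2−1) = 1. Since 14.321 > 6.635, reject the null hypothesis of independence at α = 0.01.

14.321; reject H₀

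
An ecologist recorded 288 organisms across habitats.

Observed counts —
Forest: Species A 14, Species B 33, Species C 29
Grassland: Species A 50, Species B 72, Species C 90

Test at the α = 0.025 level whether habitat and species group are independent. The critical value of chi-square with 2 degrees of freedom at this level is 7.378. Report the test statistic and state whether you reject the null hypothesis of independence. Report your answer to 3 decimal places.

2.294; fail to reject H₀

Row totals: 76, 212. Column totals: 64, 105, 119. Grand total N = 288.
Expected counts (row total × column total / N):
  Forest, Species A: 76×64/288 = 16.8889
  Forest, Species B: 76×105/288 = 27.7083
  Forest, Species C: 76×119/288 = 31.4028
  Grassland, Species A: 212×64/288 = 47.1111
  Grassland, Species B: 212×105/288 = 77.2917
  Grassland, Species C: 212×119/288 = 87.5972
Contributions (O − E)²/E:
  (14 − 16.8889)²/16.8889 = 0.4942
  (33 − 27.7083)²/27.7083 = 1.0106
  (29 − 31.4028)²/31.4028 = 0.1839
  (50 − 47.1111)²/47.1111 = 0.1772
  (72 − 77.2917)²/77.2917 = 0.3623
  (90 − 87.5972)²/87.5972 = 0.0659
χ² = 0.4942 + 1.0106 + 0.1839 + 0.1772 + 0.3623 + 0.0659 = 2.294
df = (2−1)(3−1) = 2. Since 2.294 < 7.378, fail to reject the null hypothesis of independence at α = 0.025.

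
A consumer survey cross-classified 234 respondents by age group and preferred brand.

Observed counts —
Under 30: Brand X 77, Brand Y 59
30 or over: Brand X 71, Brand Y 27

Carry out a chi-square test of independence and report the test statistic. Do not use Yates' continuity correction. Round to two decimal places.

6.14

Row totals: 136, 98. Column totals: 148, 86. Grand total N = 234.
Expected counts (row total × column total / N):
  Under 30, Brand X: 136×148/234 = 86.017
  Under 30, Brand Y: 136×86/234 = 49.983
  30 or over, Brand X: 98×148/234 = 61.983
  30 or over, Brand Y: 98×86/234 = 36.017
Contributions (O − E)²/E:
  (77 − 86.017)²/86.017 = 0.9452
  (59 − 49.983)²/49.983 = 1.6267
  (71 − 61.983)²/61.983 = 1.3118
  (27 − 36.017)²/36.017 = 2.2574
χ² = 0.9452 + 1.6267 + 1.3118 + 2.2574 = 6.14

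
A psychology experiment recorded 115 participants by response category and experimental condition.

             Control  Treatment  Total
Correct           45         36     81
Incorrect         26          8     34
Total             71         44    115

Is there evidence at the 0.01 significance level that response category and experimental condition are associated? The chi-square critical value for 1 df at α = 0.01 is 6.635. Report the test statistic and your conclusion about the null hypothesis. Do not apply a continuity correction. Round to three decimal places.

4.435; fail to reject H₀

Grand total N = 115.
Expected counts (row total × column total / N):
  Correct, Control: 81×71/115 = 50.0087
  Correct, Treatment: 81×44/115 = 30.9913
  Incorrect, Control: 34×71/115 = 20.9913
  Incorrect, Treatment: 34×44/115 = 13.0087
Contributions (O − E)²/E:
  (45 − 50.0087)²/50.0087 = 0.5017
  (36 − 30.9913)²/30.9913 = 0.8095
  (26 − 20.9913)²/20.9913 = 1.1951
  (8 − 13.0087)²/13.0087 = 1.9285
χ² = 0.5017 + 0.8095 + 1.1951 + 1.9285 = 4.435
df = (2−1)(2−1) = 1. Since 4.435 < 6.635, fail to reject the null hypothesis of independence at α = 0.01.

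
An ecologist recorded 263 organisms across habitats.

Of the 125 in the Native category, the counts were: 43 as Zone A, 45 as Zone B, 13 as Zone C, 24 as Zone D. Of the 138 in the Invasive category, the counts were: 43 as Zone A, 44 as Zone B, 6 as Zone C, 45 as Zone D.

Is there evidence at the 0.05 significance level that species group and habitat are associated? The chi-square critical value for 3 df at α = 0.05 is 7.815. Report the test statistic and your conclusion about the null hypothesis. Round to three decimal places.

8.359; reject H₀

Row totals: 125, 138. Column totals: 86, 89, 19, 69. Grand total N = 263.
Expected counts (row total × column total / N):
  Native, Zone A: 125×86/263 = 40.8745
  Native, Zone B: 125×89/263 = 42.3004
  Native, Zone C: 125×19/263 = 9.0304
  Native, Zone D: 125×69/263 = 32.7947
  Invasive, Zone A: 138×86/263 = 45.1255
  Invasive, Zone B: 138×89/263 = 46.6996
  Invasive, Zone C: 138×19/263 = 9.9696
  Invasive, Zone D: 138×69/263 = 36.2053
Contributions (O − E)²/E:
  (43 − 40.8745)²/40.8745 = 0.1105
  (45 − 42.3004)²/42.3004 = 0.1723
  (13 − 9.0304)²/9.0304 = 1.7450
  (24 − 32.7947)²/32.7947 = 2.3585
  (43 − 45.1255)²/45.1255 = 0.1001
  (44 − 46.6996)²/46.6996 = 0.1561
  (6 − 9.9696)²/9.9696 = 1.5806
  (45 − 36.2053)²/36.2053 = 2.1363
χ² = 0.1105 + 0.1723 + 1.7450 + 2.3585 + 0.1001 + 0.1561 + 1.5806 + 2.1363 = 8.359
df = (2−1)(4−1) = 3. Since 8.359 > 7.815, reject the null hypothesis of independence at α = 0.05.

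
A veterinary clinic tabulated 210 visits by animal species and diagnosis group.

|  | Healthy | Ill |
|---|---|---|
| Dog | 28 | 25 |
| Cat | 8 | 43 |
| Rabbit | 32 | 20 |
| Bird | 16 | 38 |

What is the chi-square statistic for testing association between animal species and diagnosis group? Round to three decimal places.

28.668

Row totals: 53, 51, 52, 54. Column totals: 84, 126. Grand total N = 210.
Expected counts (row total × column total / N):
  Dog, Healthy: 53×84/210 = 21.2000
  Dog, Ill: 53×126/210 = 31.8000
  Cat, Healthy: 51×84/210 = 20.4000
  Cat, Ill: 51×126/210 = 30.6000
  Rabbit, Healthy: 52×84/210 = 20.8000
  Rabbit, Ill: 52×126/210 = 31.2000
  Bird, Healthy: 54×84/210 = 21.6000
  Bird, Ill: 54×126/210 = 32.4000
Contributions (O − E)²/E:
  (28 − 21.2000)²/21.2000 = 2.1811
  (25 − 31.8000)²/31.8000 = 1.4541
  (8 − 20.4000)²/20.4000 = 7.5373
  (43 − 30.6000)²/30.6000 = 5.0248
  (32 − 20.8000)²/20.8000 = 6.0308
  (20 − 31.2000)²/31.2000 = 4.0205
  (16 − 21.6000)²/21.6000 = 1.4519
  (38 − 32.4000)²/32.4000 = 0.9679
χ² = 2.1811 + 1.4541 + 7.5373 + 5.0248 + 6.0308 + 4.0205 + 1.4519 + 0.9679 = 28.668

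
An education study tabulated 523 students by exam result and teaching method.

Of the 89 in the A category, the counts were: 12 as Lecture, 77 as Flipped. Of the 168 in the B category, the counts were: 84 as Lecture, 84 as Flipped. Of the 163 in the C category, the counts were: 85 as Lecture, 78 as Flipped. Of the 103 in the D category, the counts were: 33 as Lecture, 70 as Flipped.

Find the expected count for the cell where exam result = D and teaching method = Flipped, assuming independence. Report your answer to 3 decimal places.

Row total (D) = 103; column total (Flipped) = 309; grand total N = 523.
Expected count = (row total × column total) / N = 103 × 309 / 523 = 60.855.

60.855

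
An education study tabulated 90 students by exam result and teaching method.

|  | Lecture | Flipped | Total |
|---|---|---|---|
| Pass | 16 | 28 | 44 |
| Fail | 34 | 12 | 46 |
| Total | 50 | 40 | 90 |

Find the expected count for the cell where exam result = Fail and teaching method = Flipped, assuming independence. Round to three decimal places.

20.444

Row total (Fail) = 46; column total (Flipped) = 40; grand total N = 90.
Expected count = (row total × column total) / N = 46 × 40 / 90 = 20.444.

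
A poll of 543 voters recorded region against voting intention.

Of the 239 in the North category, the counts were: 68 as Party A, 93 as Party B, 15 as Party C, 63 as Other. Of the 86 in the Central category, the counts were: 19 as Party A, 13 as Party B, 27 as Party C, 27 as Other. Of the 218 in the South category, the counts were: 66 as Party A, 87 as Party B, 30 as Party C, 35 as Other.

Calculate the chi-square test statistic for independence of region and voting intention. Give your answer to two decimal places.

Row totals: 239, 86, 218. Column totals: 153, 193, 72, 125. Grand total N = 543.
Expected counts (row total × column total / N):
  North, Party A: 239×153/543 = 67.343
  North, Party B: 239×193/543 = 84.948
  North, Party C: 239×72/543 = 31.691
  North, Other: 239×125/543 = 55.018
  Central, Party A: 86×153/543 = 24.232
  Central, Party B: 86×193/543 = 30.567
  Central, Party C: 86×72/543 = 11.403
  Central, Other: 86×125/543 = 19.797
  South, Party A: 218×153/543 = 61.425
  South, Party B: 218×193/543 = 77.484
  South, Party C: 218×72/543 = 28.906
  South, Other: 218×125/543 = 50.184
Contributions (O − E)²/E:
  (68 − 67.343)²/67.343 = 0.0064
  (93 − 84.948)²/84.948 = 0.7632
  (15 − 31.691)²/31.691 = 8.7908
  (63 − 55.018)²/55.018 = 1.1580
  (19 − 24.232)²/24.232 = 1.1297
  (13 − 30.567)²/30.567 = 10.0958
  (27 − 11.403)²/11.403 = 21.3335
  (27 − 19.797)²/19.797 = 2.6208
  (66 − 61.425)²/61.425 = 0.3408
  (87 − 77.484)²/77.484 = 1.1687
  (30 − 28.906)²/28.906 = 0.0414
  (35 − 50.184)²/50.184 = 4.5942
χ² = 0.0064 + 0.7632 + 8.7908 + 1.1580 + 1.1297 + 10.0958 + 21.3335 + 2.6208 + 0.3408 + 1.1687 + 0.0414 + 4.5942 = 52.04

52.04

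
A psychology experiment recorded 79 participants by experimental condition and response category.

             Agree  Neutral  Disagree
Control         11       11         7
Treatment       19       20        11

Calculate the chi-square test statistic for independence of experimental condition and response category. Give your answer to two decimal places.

Row totals: 29, 50. Column totals: 30, 31, 18. Grand total N = 79.
Expected counts (row total × column total / N):
  Control, Agree: 29×30/79 = 11.013
  Control, Neutral: 29×31/79 = 11.380
  Control, Disagree: 29×18/79 = 6.608
  Treatment, Agree: 50×30/79 = 18.987
  Treatment, Neutral: 50×31/79 = 19.620
  Treatment, Disagree: 50×18/79 = 11.392
Contributions (O − E)²/E:
  (11 − 11.013)²/11.013 = 0.0000
  (11 − 11.380)²/11.380 = 0.0127
  (7 − 6.608)²/6.608 = 0.0233
  (19 − 18.987)²/18.987 = 0.0000
  (20 − 19.620)²/19.620 = 0.0074
  (11 − 11.392)²/11.392 = 0.0135
χ² = 0.0000 + 0.0127 + 0.0233 + 0.0000 + 0.0074 + 0.0135 = 0.06

0.06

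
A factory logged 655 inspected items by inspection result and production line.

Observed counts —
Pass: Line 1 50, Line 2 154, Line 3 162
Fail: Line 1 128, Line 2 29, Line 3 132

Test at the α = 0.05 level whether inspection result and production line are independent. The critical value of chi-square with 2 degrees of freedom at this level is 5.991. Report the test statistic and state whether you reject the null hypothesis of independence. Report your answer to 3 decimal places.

115.163; reject H₀

Row totals: 366, 289. Column totals: 178, 183, 294. Grand total N = 655.
Expected counts (row total × column total / N):
  Pass, Line 1: 366×178/655 = 99.4626
  Pass, Line 2: 366×183/655 = 102.2565
  Pass, Line 3: 366×294/655 = 164.2809
  Fail, Line 1: 289×178/655 = 78.5374
  Fail, Line 2: 289×183/655 = 80.7435
  Fail, Line 3: 289×294/655 = 129.7191
Contributions (O − E)²/E:
  (50 − 99.4626)²/99.4626 = 24.5977
  (154 − 102.2565)²/102.2565 = 26.1831
  (162 − 164.2809)²/164.2809 = 0.0317
  (128 − 78.5374)²/78.5374 = 31.1514
  (29 − 80.7435)²/80.7435 = 33.1592
  (132 − 129.7191)²/129.7191 = 0.0401
χ² = 24.5977 + 26.1831 + 0.0317 + 31.1514 + 33.1592 + 0.0401 = 115.163
df = (2−1)(3−1) = 2. Since 115.163 > 5.991, reject the null hypothesis of independence at α = 0.05.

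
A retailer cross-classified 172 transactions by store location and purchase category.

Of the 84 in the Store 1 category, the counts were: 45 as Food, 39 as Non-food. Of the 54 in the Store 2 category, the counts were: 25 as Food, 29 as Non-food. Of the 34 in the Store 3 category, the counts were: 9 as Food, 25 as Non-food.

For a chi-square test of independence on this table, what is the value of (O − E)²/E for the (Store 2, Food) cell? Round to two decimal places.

0.00

Row total (Store 2) = 54; column total (Food) = 79; N = 172.
Expected count E = 54 × 79 / 172 = 24.802.
Contribution = (O − E)²/E = (25 − 24.802)² / 24.802 = 0.00.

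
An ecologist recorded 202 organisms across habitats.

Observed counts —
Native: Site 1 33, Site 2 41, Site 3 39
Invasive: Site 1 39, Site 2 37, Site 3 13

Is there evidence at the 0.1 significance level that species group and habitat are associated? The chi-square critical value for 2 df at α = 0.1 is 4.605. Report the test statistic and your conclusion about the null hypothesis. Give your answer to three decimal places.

11.009; reject H₀

Row totals: 113, 89. Column totals: 72, 78, 52. Grand total N = 202.
Expected counts (row total × column total / N):
  Native, Site 1: 113×72/202 = 40.2772
  Native, Site 2: 113×78/202 = 43.6337
  Native, Site 3: 113×52/202 = 29.0891
  Invasive, Site 1: 89×72/202 = 31.7228
  Invasive, Site 2: 89×78/202 = 34.3663
  Invasive, Site 3: 89×52/202 = 22.9109
Contributions (O − E)²/E:
  (33 − 40.2772)²/40.2772 = 1.3148
  (41 − 43.6337)²/43.6337 = 0.1590
  (39 − 29.0891)²/29.0891 = 3.3767
  (39 − 31.7228)²/31.7228 = 1.6694
  (37 − 34.3663)²/34.3663 = 0.2018
  (13 − 22.9109)²/22.9109 = 4.2873
χ² = 1.3148 + 0.1590 + 3.3767 + 1.6694 + 0.2018 + 4.2873 = 11.009
df = (2−1)(3−1) = 2. Since 11.009 > 4.605, reject the null hypothesis of independence at α = 0.1.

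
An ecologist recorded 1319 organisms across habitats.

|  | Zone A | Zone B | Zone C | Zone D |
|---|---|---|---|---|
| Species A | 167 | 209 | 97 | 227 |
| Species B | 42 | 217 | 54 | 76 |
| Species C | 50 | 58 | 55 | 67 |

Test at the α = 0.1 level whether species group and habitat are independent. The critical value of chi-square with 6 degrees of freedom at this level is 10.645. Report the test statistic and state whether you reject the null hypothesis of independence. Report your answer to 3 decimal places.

105.356; reject H₀

Row totals: 700, 389, 230. Column totals: 259, 484, 206, 370. Grand total N = 1319.
Expected counts (row total × column total / N):
  Species A, Zone A: 700×259/1319 = 137.4526
  Species A, Zone B: 700×484/1319 = 256.8613
  Species A, Zone C: 700×206/1319 = 109.3252
  Species A, Zone D: 700×370/1319 = 196.3609
  Species B, Zone A: 389×259/1319 = 76.3844
  Species B, Zone B: 389×484/1319 = 142.7415
  Species B, Zone C: 389×206/1319 = 60.7536
  Species B, Zone D: 389×370/1319 = 109.1205
  Species C, Zone A: 230×259/1319 = 45.1630
  Species C, Zone B: 230×484/1319 = 84.3973
  Species C, Zone C: 230×206/1319 = 35.9212
  Species C, Zone D: 230×370/1319 = 64.5186
Contributions (O − E)²/E:
  (167 − 137.4526)²/137.4526 = 6.3516
  (209 − 256.8613)²/256.8613 = 8.9181
  (97 − 109.3252)²/109.3252 = 1.3895
  (227 − 196.3609)²/196.3609 = 4.7808
  (42 − 76.3844)²/76.3844 = 15.4781
  (217 − 142.7415)²/142.7415 = 38.6315
  (54 − 60.7536)²/60.7536 = 0.7508
  (76 − 109.1205)²/109.1205 = 10.0528
  (50 − 45.1630)²/45.1630 = 0.5180
  (58 − 84.3973)²/84.3973 = 8.2564
  (55 − 35.9212)²/35.9212 = 10.1333
  (67 − 64.5186)²/64.5186 = 0.0954
χ² = 6.3516 + 8.9181 + 1.3895 + 4.7808 + 15.4781 + 38.6315 + 0.7508 + 10.0528 + 0.5180 + 8.2564 + 10.1333 + 0.0954 = 105.356
df = (3−1)(4−1) = 6. Since 105.356 > 10.645, reject the null hypothesis of independence at α = 0.1.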